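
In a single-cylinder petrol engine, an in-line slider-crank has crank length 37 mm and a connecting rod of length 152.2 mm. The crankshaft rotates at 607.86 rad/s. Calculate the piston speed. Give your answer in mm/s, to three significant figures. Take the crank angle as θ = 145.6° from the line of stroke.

ω = 607.9 rad/s
For an in-line slider-crank, x = r cosθ + √(L² − r² sin²θ), so v = −rω sinθ·[1 + r cosθ/√(L² − r² sin²θ)].
With r = 0.037 m, L = 0.1522 m, θ = 145.6°: √(L² − r² sin²θ) = 0.15076 m.
v = −0.037·607.9·0.56497·[1 + 0.037·-0.82511/0.15076] = -10.133 m/s.
|v| = 10.133 m/s = 10133 mm/s.

10100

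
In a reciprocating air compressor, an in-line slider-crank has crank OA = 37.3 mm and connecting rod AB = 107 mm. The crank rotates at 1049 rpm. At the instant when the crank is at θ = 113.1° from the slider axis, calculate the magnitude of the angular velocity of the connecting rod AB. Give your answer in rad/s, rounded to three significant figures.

15.9

ω = 109.9 rad/s (converted from 1049 rpm).
The rod makes angle φ with the slider axis where L sinφ = r sinθ; differentiating, L cosφ·φ̇ = r ω cosθ.
L cosφ = √(L² − r² sin²θ) = 0.10135 m.
|ω_rod| = r ω |cosθ| / √(L² − r² sin²θ) = 0.0373·109.9·0.39234/0.10135 = 15.862 rad/s.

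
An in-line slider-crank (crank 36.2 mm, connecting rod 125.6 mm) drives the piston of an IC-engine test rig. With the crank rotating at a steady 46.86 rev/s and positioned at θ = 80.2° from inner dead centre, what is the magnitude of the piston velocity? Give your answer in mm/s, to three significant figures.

ω = 2π·46.9 = 294.4 rad/s
For an in-line slider-crank, x = r cosθ + √(L² − r² sin²θ), so v = −rω sinθ·[1 + r cosθ/√(L² − r² sin²θ)].
With r = 0.0362 m, L = 0.1256 m, θ = 80.2°: √(L² − r² sin²θ) = 0.12043 m.
v = −0.0362·294.4·0.98541·[1 + 0.0362·0.17021/0.12043] = -11.04 m/s.
|v| = 11.04 m/s = 11040 mm/s.

11000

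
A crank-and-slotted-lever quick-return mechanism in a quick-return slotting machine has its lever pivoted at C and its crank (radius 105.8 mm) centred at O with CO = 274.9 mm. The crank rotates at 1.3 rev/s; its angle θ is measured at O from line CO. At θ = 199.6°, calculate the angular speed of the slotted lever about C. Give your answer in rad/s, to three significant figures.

4.14

ω = 8.168 rad/s (from 1.3 rev/s).
Crank pin A relative to C: A = (d + r cosθ, r sinθ); lever angle φ = atan2(r sinθ, d + r cosθ).
Differentiating tanφ: φ̇ = rω(d cosθ + r)/(d² + r² + 2dr cosθ).
d² + r² + 2dr cosθ = |CA|² = 0.0319653 m²;  d cosθ + r = -0.15317 m.
|ω_lever| = |0.1058·8.168·-0.15317| / 0.0319653 = 4.141 rad/s.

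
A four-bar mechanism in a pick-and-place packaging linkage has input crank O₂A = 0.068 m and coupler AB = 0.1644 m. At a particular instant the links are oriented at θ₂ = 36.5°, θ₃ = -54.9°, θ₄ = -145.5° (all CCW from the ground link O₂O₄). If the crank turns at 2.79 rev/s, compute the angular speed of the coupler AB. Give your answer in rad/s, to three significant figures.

ω₂ = 17.53 rad/s (from 2.79 rev/s).
Differentiating the loop-closure r₂e^{iθ₂}+r₃e^{iθ₃}=r₁+r₄e^{iθ₄} gives r₂ω₂e^{iθ₂}+r₃ω₃e^{iθ₃}=r₄ω₄e^{iθ₄}.
Eliminating the other unknown: ω₃ = r₂ω₂ sin(θ₄−θ₂) / [r₃ sin(θ₃−θ₄)].
Numerator sine = +0.03490; denominator sine = +0.99995.
Result = 0.068·17.53·(+0.03490) / (0.1644·(+0.99995)) = +0.25307 rad/s; magnitude 0.25307 rad/s.

0.253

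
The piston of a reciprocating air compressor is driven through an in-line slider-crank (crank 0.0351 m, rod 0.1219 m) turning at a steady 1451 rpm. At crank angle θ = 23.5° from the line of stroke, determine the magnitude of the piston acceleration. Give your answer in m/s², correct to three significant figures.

906

ω = 2π·1451/60 = 151.9 rad/s
x(θ) = r cosθ + √(L² − r² sin²θ); with ω constant, a = ω²·d²x/dθ².
d²x/dθ² = −r cosθ − r²(cos2θ)/√u − r⁴ sin²2θ/(4u^{3/2}),  u = L² − r² sin²θ = 0.0146637 m².
Substituting r = 0.0351 m, L = 0.1219 m, θ = 23.5°: d²x/dθ² = -0.039242 m.
a = ω²·d²x/dθ² = (151.9)²·(-0.039242) = -906.03 m/s²;  |a| = 906.03 m/s².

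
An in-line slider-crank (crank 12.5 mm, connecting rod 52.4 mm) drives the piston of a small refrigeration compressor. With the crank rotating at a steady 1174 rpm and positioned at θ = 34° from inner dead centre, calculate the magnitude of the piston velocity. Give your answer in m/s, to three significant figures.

ω = 2π·1174/60 = 122.9 rad/s
For an in-line slider-crank, x = r cosθ + √(L² − r² sin²θ), so v = −rω sinθ·[1 + r cosθ/√(L² − r² sin²θ)].
With r = 0.0125 m, L = 0.0524 m, θ = 34°: √(L² − r² sin²θ) = 0.051932 m.
v = −0.0125·122.9·0.55919·[1 + 0.0125·0.82904/0.051932] = -1.0308 m/s.
|v| = 1.0308 m/s.

1.03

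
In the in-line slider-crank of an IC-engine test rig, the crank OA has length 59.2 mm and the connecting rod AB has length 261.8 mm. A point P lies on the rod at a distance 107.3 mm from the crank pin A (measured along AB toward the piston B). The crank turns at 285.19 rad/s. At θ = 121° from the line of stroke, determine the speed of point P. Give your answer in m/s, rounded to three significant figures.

ω = 285.2 rad/s.  Crank-pin speed |V_A| = rω = 16.883 m/s, perpendicular to OA.
Rod angle: sinφ = −(r/L) sinθ ⇒ φ = -11.176°; ω_rod = −rω cosθ/√(L²−r²sin²θ) = +33.856 rad/s.
V_P = V_A + ω_rod × AP, with AP = 0.1073 m along the rod.
Components: V_Px = −rω sinθ − a·ω_rod·sinφ = -13.768 m/s;  V_Py = rω cosθ + a·ω_rod·cosφ = -5.1316 m/s.
|V_P| = √(V_Px² + V_Py²) = 14.693 m/s.

14.7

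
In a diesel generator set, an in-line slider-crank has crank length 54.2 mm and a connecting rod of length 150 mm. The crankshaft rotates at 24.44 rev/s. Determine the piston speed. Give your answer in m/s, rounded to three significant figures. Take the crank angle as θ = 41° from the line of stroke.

6.99

ω = 2π·24.4 = 153.6 rad/s
For an in-line slider-crank, x = r cosθ + √(L² − r² sin²θ), so v = −rω sinθ·[1 + r cosθ/√(L² − r² sin²θ)].
With r = 0.0542 m, L = 0.15 m, θ = 41°: √(L² − r² sin²θ) = 0.14572 m.
v = −0.0542·153.6·0.65606·[1 + 0.0542·0.75471/0.14572] = -6.9931 m/s.
|v| = 6.9931 m/s.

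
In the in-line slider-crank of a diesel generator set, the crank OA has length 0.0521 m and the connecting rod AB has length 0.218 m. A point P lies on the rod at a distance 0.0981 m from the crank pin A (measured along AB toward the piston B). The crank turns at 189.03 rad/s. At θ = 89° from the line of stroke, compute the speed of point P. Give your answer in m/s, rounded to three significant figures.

9.87

ω = 189 rad/s.  Crank-pin speed |V_A| = rω = 9.8485 m/s, perpendicular to OA.
Rod angle: sinφ = −(r/L) sinθ ⇒ φ = -13.825°; ω_rod = −rω cosθ/√(L²−r²sin²θ) = -0.81196 rad/s.
V_P = V_A + ω_rod × AP, with AP = 0.0981 m along the rod.
Components: V_Px = −rω sinθ − a·ω_rod·sinφ = -9.866 m/s;  V_Py = rω cosθ + a·ω_rod·cosφ = +0.094534 m/s.
|V_P| = √(V_Px² + V_Py²) = 9.8664 m/s.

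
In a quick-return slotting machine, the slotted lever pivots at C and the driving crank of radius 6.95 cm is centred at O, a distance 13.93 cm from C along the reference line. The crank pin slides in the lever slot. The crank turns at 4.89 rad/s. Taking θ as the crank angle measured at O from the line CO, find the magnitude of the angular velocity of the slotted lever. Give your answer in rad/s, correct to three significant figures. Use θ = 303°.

1.42

ω = 4.89 rad/s
Crank pin A relative to C: A = (d + r cosθ, r sinθ); lever angle φ = atan2(r sinθ, d + r cosθ).
Differentiating tanφ: φ̇ = rω(d cosθ + r)/(d² + r² + 2dr cosθ).
d² + r² + 2dr cosθ = |CA|² = 0.0347804 m²;  d cosθ + r = +0.14537 m.
|ω_lever| = |0.0695·4.89·+0.14537| / 0.0347804 = 1.4205 rad/s.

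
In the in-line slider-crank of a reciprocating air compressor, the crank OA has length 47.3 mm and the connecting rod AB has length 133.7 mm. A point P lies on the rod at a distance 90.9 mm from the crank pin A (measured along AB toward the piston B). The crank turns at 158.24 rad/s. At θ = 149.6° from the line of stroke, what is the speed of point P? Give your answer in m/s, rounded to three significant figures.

3.63

ω = 158.2 rad/s.  Crank-pin speed |V_A| = rω = 7.4848 m/s, perpendicular to OA.
Rod angle: sinφ = −(r/L) sinθ ⇒ φ = -10.313°; ω_rod = −rω cosθ/√(L²−r²sin²θ) = +49.078 rad/s.
V_P = V_A + ω_rod × AP, with AP = 0.0909 m along the rod.
Components: V_Px = −rω sinθ − a·ω_rod·sinφ = -2.9889 m/s;  V_Py = rω cosθ + a·ω_rod·cosφ = -2.0666 m/s.
|V_P| = √(V_Px² + V_Py²) = 3.6338 m/s.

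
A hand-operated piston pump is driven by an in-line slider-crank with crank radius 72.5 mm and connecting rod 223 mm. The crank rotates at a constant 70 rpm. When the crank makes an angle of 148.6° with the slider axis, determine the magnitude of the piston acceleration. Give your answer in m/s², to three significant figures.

ω = 2π·70/60 = 7.33 rad/s
x(θ) = r cosθ + √(L² − r² sin²θ); with ω constant, a = ω²·d²x/dθ².
d²x/dθ² = −r cosθ − r²(cos2θ)/√u − r⁴ sin²2θ/(4u^{3/2}),  u = L² − r² sin²θ = 0.0483022 m².
Substituting r = 0.0725 m, L = 0.223 m, θ = 148.6°: d²x/dθ² = +0.050436 m.
a = ω²·d²x/dθ² = (7.33)²·(+0.050436) = +2.7101 m/s²;  |a| = 2.7101 m/s².

2.71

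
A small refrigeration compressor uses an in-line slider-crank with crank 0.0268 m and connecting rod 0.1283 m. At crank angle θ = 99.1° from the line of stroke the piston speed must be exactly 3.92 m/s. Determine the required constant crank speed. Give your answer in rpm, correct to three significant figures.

1460

For an in-line slider-crank, |v_piston| = rω|sinθ|·[1 + r cosθ/√(L² − r² sin²θ)].
With r = 0.0268 m, L = 0.1283 m, θ = 99.1°: the bracketed kinematic factor |dx/dθ| = 0.025569 m.
ω = v/|dx/dθ| = 3.92/0.025569 = 153.31 rad/s.
N = 60ω/(2π) = 1464 rpm.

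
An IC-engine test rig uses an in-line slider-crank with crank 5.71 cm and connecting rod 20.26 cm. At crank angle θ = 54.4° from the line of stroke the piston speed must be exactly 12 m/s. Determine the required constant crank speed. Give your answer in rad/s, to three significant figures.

221

For an in-line slider-crank, |v_piston| = rω|sinθ|·[1 + r cosθ/√(L² − r² sin²θ)].
With r = 0.0571 m, L = 0.2026 m, θ = 54.4°: the bracketed kinematic factor |dx/dθ| = 0.054253 m.
ω = v/|dx/dθ| = 12/0.054253 = 221.18 rad/s.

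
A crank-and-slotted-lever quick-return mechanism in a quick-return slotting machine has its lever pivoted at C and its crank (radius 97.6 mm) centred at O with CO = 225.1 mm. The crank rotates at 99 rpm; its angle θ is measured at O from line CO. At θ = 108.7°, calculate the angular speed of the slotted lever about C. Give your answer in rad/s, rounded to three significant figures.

0.558

ω = 10.37 rad/s (from 99 rpm).
Crank pin A relative to C: A = (d + r cosθ, r sinθ); lever angle φ = atan2(r sinθ, d + r cosθ).
Differentiating tanφ: φ̇ = rω(d cosθ + r)/(d² + r² + 2dr cosθ).
d² + r² + 2dr cosθ = |CA|² = 0.0461082 m²;  d cosθ + r = +0.02543 m.
|ω_lever| = |0.0976·10.37·+0.02543| / 0.0461082 = 0.55806 rad/s.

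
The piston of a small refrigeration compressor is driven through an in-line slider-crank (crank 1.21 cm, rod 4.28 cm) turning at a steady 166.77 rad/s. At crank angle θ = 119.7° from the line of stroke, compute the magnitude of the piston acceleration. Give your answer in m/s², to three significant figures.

ω = 166.8 rad/s
x(θ) = r cosθ + √(L² − r² sin²θ); with ω constant, a = ω²·d²x/dθ².
d²x/dθ² = −r cosθ − r²(cos2θ)/√u − r⁴ sin²2θ/(4u^{3/2}),  u = L² − r² sin²θ = 0.00172137 m².
Substituting r = 0.0121 m, L = 0.0428 m, θ = 119.7°: d²x/dθ² = +0.0077358 m.
a = ω²·d²x/dθ² = (166.8)²·(+0.0077358) = +215.15 m/s²;  |a| = 215.15 m/s².

215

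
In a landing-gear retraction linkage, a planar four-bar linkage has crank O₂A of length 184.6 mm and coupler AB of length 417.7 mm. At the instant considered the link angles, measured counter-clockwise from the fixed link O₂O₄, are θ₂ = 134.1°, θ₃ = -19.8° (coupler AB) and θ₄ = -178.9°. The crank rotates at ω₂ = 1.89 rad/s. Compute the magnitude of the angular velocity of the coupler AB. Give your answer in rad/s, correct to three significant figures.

ω₂ = 1.89 rad/s
Differentiating the loop-closure r₂e^{iθ₂}+r₃e^{iθ₃}=r₁+r₄e^{iθ₄} gives r₂ω₂e^{iθ₂}+r₃ω₃e^{iθ₃}=r₄ω₄e^{iθ₄}.
Eliminating the other unknown: ω₃ = r₂ω₂ sin(θ₄−θ₂) / [r₃ sin(θ₃−θ₄)].
Numerator sine = +0.73135; denominator sine = +0.35674.
Result = 0.1846·1.89·(+0.73135) / (0.4177·(+0.35674)) = +1.7124 rad/s; magnitude 1.7124 rad/s.

1.71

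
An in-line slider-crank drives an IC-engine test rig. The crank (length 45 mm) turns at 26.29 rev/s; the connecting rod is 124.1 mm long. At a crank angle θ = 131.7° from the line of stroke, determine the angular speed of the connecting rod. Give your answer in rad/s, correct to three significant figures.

41.4

ω = 165.2 rad/s (converted from 26.29 rev/s).
The rod makes angle φ with the slider axis where L sinφ = r sinθ; differentiating, L cosφ·φ̇ = r ω cosθ.
L cosφ = √(L² − r² sin²θ) = 0.11947 m.
|ω_rod| = r ω |cosθ| / √(L² − r² sin²θ) = 0.045·165.2·0.66523/0.11947 = 41.392 rad/s.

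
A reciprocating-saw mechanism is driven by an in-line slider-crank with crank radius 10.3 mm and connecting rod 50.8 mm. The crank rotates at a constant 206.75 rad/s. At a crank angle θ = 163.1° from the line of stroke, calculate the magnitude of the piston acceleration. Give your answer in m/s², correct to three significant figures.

347

ω = 206.8 rad/s
x(θ) = r cosθ + √(L² − r² sin²θ); with ω constant, a = ω²·d²x/dθ².
d²x/dθ² = −r cosθ − r²(cos2θ)/√u − r⁴ sin²2θ/(4u^{3/2}),  u = L² − r² sin²θ = 0.00257167 m².
Substituting r = 0.0103 m, L = 0.0508 m, θ = 163.1°: d²x/dθ² = +0.0081101 m.
a = ω²·d²x/dθ² = (206.8)²·(+0.0081101) = +346.67 m/s²;  |a| = 346.67 m/s².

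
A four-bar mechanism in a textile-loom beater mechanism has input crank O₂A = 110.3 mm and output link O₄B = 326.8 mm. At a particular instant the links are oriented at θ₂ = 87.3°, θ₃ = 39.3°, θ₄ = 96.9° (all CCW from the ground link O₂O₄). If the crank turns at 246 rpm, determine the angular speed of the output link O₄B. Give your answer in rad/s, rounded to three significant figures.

ω₂ = 25.76 rad/s (from 246 rpm).
Differentiating the loop-closure r₂e^{iθ₂}+r₃e^{iθ₃}=r₁+r₄e^{iθ₄} gives r₂ω₂e^{iθ₂}+r₃ω₃e^{iθ₃}=r₄ω₄e^{iθ₄}.
Eliminating the other unknown: ω₄ = r₂ω₂ sin(θ₂−θ₃) / [r₄ sin(θ₄−θ₃)].
Numerator sine = +0.74314; denominator sine = +0.84433.
Result = 0.1103·25.76·(+0.74314) / (0.3268·(+0.84433)) = +7.6528 rad/s; magnitude 7.6528 rad/s.

7.65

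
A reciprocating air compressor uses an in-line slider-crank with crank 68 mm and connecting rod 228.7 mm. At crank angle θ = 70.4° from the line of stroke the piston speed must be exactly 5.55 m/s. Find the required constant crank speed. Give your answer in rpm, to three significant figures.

For an in-line slider-crank, |v_piston| = rω|sinθ|·[1 + r cosθ/√(L² − r² sin²θ)].
With r = 0.068 m, L = 0.2287 m, θ = 70.4°: the bracketed kinematic factor |dx/dθ| = 0.070716 m.
ω = v/|dx/dθ| = 5.55/0.070716 = 78.483 rad/s.
N = 60ω/(2π) = 749.46 rpm.

749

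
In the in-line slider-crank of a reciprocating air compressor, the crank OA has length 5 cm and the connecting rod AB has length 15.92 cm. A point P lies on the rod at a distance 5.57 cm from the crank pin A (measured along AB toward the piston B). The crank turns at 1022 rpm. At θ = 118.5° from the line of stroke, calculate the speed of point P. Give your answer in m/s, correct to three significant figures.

ω = 107 rad/s.  Crank-pin speed |V_A| = rω = 5.3512 m/s, perpendicular to OA.
Rod angle: sinφ = −(r/L) sinθ ⇒ φ = -16.022°; ω_rod = −rω cosθ/√(L²−r²sin²θ) = +16.687 rad/s.
V_P = V_A + ω_rod × AP, with AP = 0.0557 m along the rod.
Components: V_Px = −rω sinθ − a·ω_rod·sinφ = -4.4462 m/s;  V_Py = rω cosθ + a·ω_rod·cosφ = -1.66 m/s.
|V_P| = √(V_Px² + V_Py²) = 4.7459 m/s.

4.75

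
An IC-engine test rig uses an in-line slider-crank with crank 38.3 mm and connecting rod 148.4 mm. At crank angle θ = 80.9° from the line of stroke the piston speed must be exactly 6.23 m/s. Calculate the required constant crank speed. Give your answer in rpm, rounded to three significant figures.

1510

For an in-line slider-crank, |v_piston| = rω|sinθ|·[1 + r cosθ/√(L² − r² sin²θ)].
With r = 0.0383 m, L = 0.1484 m, θ = 80.9°: the bracketed kinematic factor |dx/dθ| = 0.039414 m.
ω = v/|dx/dθ| = 6.23/0.039414 = 158.06 rad/s.
N = 60ω/(2π) = 1509.4 rpm.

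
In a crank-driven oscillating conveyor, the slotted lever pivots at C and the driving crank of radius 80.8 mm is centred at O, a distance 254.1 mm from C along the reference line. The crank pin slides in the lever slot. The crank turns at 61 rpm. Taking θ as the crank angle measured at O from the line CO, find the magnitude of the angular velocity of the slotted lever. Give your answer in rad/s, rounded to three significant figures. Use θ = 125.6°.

ω = 6.388 rad/s (from 61 rpm).
Crank pin A relative to C: A = (d + r cosθ, r sinθ); lever angle φ = atan2(r sinθ, d + r cosθ).
Differentiating tanφ: φ̇ = rω(d cosθ + r)/(d² + r² + 2dr cosθ).
d² + r² + 2dr cosθ = |CA|² = 0.047192 m²;  d cosθ + r = -0.067117 m.
|ω_lever| = |0.0808·6.388·-0.067117| / 0.047192 = 0.73407 rad/s.

0.734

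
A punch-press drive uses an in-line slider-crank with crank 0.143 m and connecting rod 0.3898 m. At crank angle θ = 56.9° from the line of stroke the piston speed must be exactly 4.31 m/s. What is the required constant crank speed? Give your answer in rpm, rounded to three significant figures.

For an in-line slider-crank, |v_piston| = rω|sinθ|·[1 + r cosθ/√(L² − r² sin²θ)].
With r = 0.143 m, L = 0.3898 m, θ = 56.9°: the bracketed kinematic factor |dx/dθ| = 0.14501 m.
ω = v/|dx/dθ| = 4.31/0.14501 = 29.721 rad/s.
N = 60ω/(2π) = 283.82 rpm.

284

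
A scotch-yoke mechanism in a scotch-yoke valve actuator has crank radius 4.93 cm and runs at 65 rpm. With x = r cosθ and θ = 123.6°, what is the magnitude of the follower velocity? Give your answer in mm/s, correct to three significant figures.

ω = 6.807 rad/s (from 65 rpm).
x = r cosθ ⇒ ẋ = −rω sinθ.
|v| = rω|sinθ| = 0.0493·6.807·|sin 123.6°| = 0.27951 m/s = 279.51 mm/s.

280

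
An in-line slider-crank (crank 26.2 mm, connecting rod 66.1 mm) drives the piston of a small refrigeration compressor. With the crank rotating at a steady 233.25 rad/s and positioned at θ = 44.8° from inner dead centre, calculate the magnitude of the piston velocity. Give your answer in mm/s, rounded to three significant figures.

5570

ω = 233.2 rad/s
For an in-line slider-crank, x = r cosθ + √(L² − r² sin²θ), so v = −rω sinθ·[1 + r cosθ/√(L² − r² sin²θ)].
With r = 0.0262 m, L = 0.0661 m, θ = 44.8°: √(L² − r² sin²θ) = 0.06347 m.
v = −0.0262·233.2·0.70463·[1 + 0.0262·0.70957/0.06347] = -5.5674 m/s.
|v| = 5.5674 m/s = 5567.4 mm/s.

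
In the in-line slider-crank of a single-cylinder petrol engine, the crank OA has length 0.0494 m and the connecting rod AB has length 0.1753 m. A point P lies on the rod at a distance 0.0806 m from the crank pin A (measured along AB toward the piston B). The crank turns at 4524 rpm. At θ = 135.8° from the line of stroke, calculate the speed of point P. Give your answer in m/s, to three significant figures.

17.3

ω = 473.8 rad/s.  Crank-pin speed |V_A| = rω = 23.403 m/s, perpendicular to OA.
Rod angle: sinφ = −(r/L) sinθ ⇒ φ = -11.330°; ω_rod = −rω cosθ/√(L²−r²sin²θ) = +97.613 rad/s.
V_P = V_A + ω_rod × AP, with AP = 0.0806 m along the rod.
Components: V_Px = −rω sinθ − a·ω_rod·sinφ = -14.77 m/s;  V_Py = rω cosθ + a·ω_rod·cosφ = -9.0638 m/s.
|V_P| = √(V_Px² + V_Py²) = 17.33 m/s.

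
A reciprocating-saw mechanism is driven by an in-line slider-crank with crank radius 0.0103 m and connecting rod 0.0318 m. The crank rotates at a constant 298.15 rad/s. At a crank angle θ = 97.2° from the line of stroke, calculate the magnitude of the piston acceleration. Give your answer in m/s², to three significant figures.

ω = 298.1 rad/s
x(θ) = r cosθ + √(L² − r² sin²θ); with ω constant, a = ω²·d²x/dθ².
d²x/dθ² = −r cosθ − r²(cos2θ)/√u − r⁴ sin²2θ/(4u^{3/2}),  u = L² − r² sin²θ = 0.000906817 m².
Substituting r = 0.0103 m, L = 0.0318 m, θ = 97.2°: d²x/dθ² = +0.0046969 m.
a = ω²·d²x/dθ² = (298.1)²·(+0.0046969) = +417.52 m/s²;  |a| = 417.52 m/s².

418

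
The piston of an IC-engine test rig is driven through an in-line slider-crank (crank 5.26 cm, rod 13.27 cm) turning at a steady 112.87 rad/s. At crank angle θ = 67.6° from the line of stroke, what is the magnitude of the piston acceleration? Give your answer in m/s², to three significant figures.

ω = 112.9 rad/s
x(θ) = r cosθ + √(L² − r² sin²θ); with ω constant, a = ω²·d²x/dθ².
d²x/dθ² = −r cosθ − r²(cos2θ)/√u − r⁴ sin²2θ/(4u^{3/2}),  u = L² − r² sin²θ = 0.0152443 m².
Substituting r = 0.0526 m, L = 0.1327 m, θ = 67.6°: d²x/dθ² = -0.0046485 m.
a = ω²·d²x/dθ² = (112.9)²·(-0.0046485) = -59.221 m/s²;  |a| = 59.221 m/s².

59.2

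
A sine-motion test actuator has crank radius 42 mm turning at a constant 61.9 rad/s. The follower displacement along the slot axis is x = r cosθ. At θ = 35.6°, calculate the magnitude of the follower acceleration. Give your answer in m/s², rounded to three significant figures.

131

ω = 61.9 rad/s
x = r cosθ ⇒ ẍ = −rω² cosθ (ω constant).
|a| = rω²|cosθ| = 0.042·(61.9)²·|cos 35.6°| = 130.85 m/s².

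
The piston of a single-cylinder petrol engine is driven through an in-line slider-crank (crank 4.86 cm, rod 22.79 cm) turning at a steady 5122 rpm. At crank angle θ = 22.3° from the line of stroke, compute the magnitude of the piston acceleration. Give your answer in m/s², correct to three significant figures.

15100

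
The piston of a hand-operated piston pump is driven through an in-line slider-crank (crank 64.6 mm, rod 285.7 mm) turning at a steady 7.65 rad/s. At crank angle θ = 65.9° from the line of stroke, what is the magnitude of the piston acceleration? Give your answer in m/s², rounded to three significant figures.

0.968

ω = 7.65 rad/s
x(θ) = r cosθ + √(L² − r² sin²θ); with ω constant, a = ω²·d²x/dθ².
d²x/dθ² = −r cosθ − r²(cos2θ)/√u − r⁴ sin²2θ/(4u^{3/2}),  u = L² − r² sin²θ = 0.0781471 m².
Substituting r = 0.0646 m, L = 0.2857 m, θ = 65.9°: d²x/dθ² = -0.016539 m.
a = ω²·d²x/dθ² = (7.65)²·(-0.016539) = -0.96789 m/s²;  |a| = 0.96789 m/s².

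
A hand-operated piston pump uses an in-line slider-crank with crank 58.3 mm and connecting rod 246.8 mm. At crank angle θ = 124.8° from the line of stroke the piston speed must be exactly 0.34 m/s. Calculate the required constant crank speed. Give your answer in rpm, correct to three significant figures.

78.6

For an in-line slider-crank, |v_piston| = rω|sinθ|·[1 + r cosθ/√(L² − r² sin²θ)].
With r = 0.0583 m, L = 0.2468 m, θ = 124.8°: the bracketed kinematic factor |dx/dθ| = 0.041294 m.
ω = v/|dx/dθ| = 0.34/0.041294 = 8.2336 rad/s.
N = 60ω/(2π) = 78.626 rpm.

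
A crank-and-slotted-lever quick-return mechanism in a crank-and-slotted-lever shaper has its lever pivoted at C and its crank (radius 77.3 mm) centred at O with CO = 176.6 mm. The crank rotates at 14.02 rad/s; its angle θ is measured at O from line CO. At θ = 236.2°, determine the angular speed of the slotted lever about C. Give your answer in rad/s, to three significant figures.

1.03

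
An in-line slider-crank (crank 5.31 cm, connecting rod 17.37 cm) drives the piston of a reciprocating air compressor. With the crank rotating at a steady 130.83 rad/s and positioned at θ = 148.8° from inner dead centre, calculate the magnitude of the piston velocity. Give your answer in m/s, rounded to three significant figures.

ω = 130.8 rad/s
For an in-line slider-crank, x = r cosθ + √(L² − r² sin²θ), so v = −rω sinθ·[1 + r cosθ/√(L² − r² sin²θ)].
With r = 0.0531 m, L = 0.1737 m, θ = 148.8°: √(L² − r² sin²θ) = 0.17151 m.
v = −0.0531·130.8·0.51803·[1 + 0.0531·-0.85536/0.17151] = -2.6457 m/s.
|v| = 2.6457 m/s.

2.65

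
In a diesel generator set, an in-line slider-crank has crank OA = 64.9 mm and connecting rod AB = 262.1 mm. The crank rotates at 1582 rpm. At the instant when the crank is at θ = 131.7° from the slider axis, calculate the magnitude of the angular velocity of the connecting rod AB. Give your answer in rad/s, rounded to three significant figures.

27.8

ω = 165.7 rad/s (converted from 1582 rpm).
The rod makes angle φ with the slider axis where L sinφ = r sinθ; differentiating, L cosφ·φ̇ = r ω cosθ.
L cosφ = √(L² − r² sin²θ) = 0.25758 m.
|ω_rod| = r ω |cosθ| / √(L² − r² sin²θ) = 0.0649·165.7·0.66523/0.25758 = 27.768 rad/s.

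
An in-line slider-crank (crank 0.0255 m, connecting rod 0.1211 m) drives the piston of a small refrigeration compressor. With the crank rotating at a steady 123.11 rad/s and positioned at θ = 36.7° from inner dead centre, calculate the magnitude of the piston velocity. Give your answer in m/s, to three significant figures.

ω = 123.1 rad/s
For an in-line slider-crank, x = r cosθ + √(L² − r² sin²θ), so v = −rω sinθ·[1 + r cosθ/√(L² − r² sin²θ)].
With r = 0.0255 m, L = 0.1211 m, θ = 36.7°: √(L² − r² sin²θ) = 0.12014 m.
v = −0.0255·123.1·0.59763·[1 + 0.0255·0.80178/0.12014] = -2.1954 m/s.
|v| = 2.1954 m/s.

2.20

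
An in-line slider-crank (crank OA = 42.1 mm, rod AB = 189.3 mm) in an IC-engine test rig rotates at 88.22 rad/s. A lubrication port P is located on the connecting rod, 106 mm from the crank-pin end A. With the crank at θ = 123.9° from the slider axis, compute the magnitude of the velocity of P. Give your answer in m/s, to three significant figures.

ω = 88.22 rad/s.  Crank-pin speed |V_A| = rω = 3.7141 m/s, perpendicular to OA.
Rod angle: sinφ = −(r/L) sinθ ⇒ φ = -10.637°; ω_rod = −rω cosθ/√(L²−r²sin²θ) = +11.134 rad/s.
V_P = V_A + ω_rod × AP, with AP = 0.106 m along the rod.
Components: V_Px = −rω sinθ − a·ω_rod·sinφ = -2.8649 m/s;  V_Py = rω cosθ + a·ω_rod·cosφ = -0.91155 m/s.
|V_P| = √(V_Px² + V_Py²) = 3.0064 m/s.

3.01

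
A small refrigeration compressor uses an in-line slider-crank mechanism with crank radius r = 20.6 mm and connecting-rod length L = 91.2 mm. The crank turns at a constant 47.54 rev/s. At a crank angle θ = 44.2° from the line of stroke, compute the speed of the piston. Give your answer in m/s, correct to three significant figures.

4.99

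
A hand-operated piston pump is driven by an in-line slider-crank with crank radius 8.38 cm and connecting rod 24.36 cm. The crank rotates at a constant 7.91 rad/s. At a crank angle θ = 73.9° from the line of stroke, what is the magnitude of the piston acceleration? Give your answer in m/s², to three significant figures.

ω = 7.91 rad/s
x(θ) = r cosθ + √(L² − r² sin²θ); with ω constant, a = ω²·d²x/dθ².
d²x/dθ² = −r cosθ − r²(cos2θ)/√u − r⁴ sin²2θ/(4u^{3/2}),  u = L² − r² sin²θ = 0.0528586 m².
Substituting r = 0.0838 m, L = 0.2436 m, θ = 73.9°: d²x/dθ² = +0.0023194 m.
a = ω²·d²x/dθ² = (7.91)²·(+0.0023194) = +0.14512 m/s²;  |a| = 0.14512 m/s².

0.145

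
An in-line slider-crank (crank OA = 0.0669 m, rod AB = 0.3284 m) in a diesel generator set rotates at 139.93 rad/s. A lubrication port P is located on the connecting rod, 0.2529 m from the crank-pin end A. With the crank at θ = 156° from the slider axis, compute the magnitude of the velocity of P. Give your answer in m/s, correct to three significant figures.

3.81

ω = 139.9 rad/s.  Crank-pin speed |V_A| = rω = 9.3613 m/s, perpendicular to OA.
Rod angle: sinφ = −(r/L) sinθ ⇒ φ = -4.753°; ω_rod = −rω cosθ/√(L²−r²sin²θ) = +26.131 rad/s.
V_P = V_A + ω_rod × AP, with AP = 0.2529 m along the rod.
Components: V_Px = −rω sinθ − a·ω_rod·sinφ = -3.26 m/s;  V_Py = rω cosθ + a·ω_rod·cosφ = -1.9661 m/s.
|V_P| = √(V_Px² + V_Py²) = 3.807 m/s.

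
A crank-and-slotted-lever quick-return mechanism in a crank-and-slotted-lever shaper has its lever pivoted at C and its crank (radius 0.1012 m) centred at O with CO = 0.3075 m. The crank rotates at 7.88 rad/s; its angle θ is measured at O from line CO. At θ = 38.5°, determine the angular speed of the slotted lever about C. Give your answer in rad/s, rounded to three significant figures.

1.78

ω = 7.88 rad/s
Crank pin A relative to C: A = (d + r cosθ, r sinθ); lever angle φ = atan2(r sinθ, d + r cosθ).
Differentiating tanφ: φ̇ = rω(d cosθ + r)/(d² + r² + 2dr cosθ).
d² + r² + 2dr cosθ = |CA|² = 0.153506 m²;  d cosθ + r = +0.34185 m.
|ω_lever| = |0.1012·7.88·+0.34185| / 0.153506 = 1.7759 rad/s.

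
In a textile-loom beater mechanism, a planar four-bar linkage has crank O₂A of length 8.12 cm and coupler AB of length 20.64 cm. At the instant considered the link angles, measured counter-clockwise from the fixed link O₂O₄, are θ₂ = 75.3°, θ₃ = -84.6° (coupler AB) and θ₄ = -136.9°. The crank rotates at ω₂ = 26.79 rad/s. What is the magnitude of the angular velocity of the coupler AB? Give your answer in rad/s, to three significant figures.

7.10

ω₂ = 26.79 rad/s
Differentiating the loop-closure r₂e^{iθ₂}+r₃e^{iθ₃}=r₁+r₄e^{iθ₄} gives r₂ω₂e^{iθ₂}+r₃ω₃e^{iθ₃}=r₄ω₄e^{iθ₄}.
Eliminating the other unknown: ω₃ = r₂ω₂ sin(θ₄−θ₂) / [r₃ sin(θ₃−θ₄)].
Numerator sine = +0.53288; denominator sine = +0.79122.
Result = 0.0812·26.79·(+0.53288) / (0.2064·(+0.79122)) = +7.0982 rad/s; magnitude 7.0982 rad/s.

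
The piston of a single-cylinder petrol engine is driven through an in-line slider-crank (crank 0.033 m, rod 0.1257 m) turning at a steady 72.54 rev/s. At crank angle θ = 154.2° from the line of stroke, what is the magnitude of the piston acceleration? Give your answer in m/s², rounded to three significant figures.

5030

ω = 2π·72.5 = 455.8 rad/s
x(θ) = r cosθ + √(L² − r² sin²θ); with ω constant, a = ω²·d²x/dθ².
d²x/dθ² = −r cosθ − r²(cos2θ)/√u − r⁴ sin²2θ/(4u^{3/2}),  u = L² − r² sin²θ = 0.0155942 m².
Substituting r = 0.033 m, L = 0.1257 m, θ = 154.2°: d²x/dθ² = +0.0242 m.
a = ω²·d²x/dθ² = (455.8)²·(+0.0242) = +5027.3 m/s²;  |a| = 5027.3 m/s².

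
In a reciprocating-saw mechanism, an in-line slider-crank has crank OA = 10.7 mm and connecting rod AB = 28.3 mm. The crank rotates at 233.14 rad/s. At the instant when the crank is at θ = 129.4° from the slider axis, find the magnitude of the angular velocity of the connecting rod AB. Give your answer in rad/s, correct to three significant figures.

ω = 233.1 rad/s
The rod makes angle φ with the slider axis where L sinφ = r sinθ; differentiating, L cosφ·φ̇ = r ω cosθ.
L cosφ = √(L² − r² sin²θ) = 0.027065 m.
|ω_rod| = r ω |cosθ| / √(L² − r² sin²θ) = 0.0107·233.1·0.63473/0.027065 = 58.503 rad/s.

58.5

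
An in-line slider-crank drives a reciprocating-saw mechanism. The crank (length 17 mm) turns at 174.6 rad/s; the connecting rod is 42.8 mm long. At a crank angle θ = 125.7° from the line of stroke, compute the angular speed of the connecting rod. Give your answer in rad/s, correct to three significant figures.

42.8

ω = 174.6 rad/s
The rod makes angle φ with the slider axis where L sinφ = r sinθ; differentiating, L cosφ·φ̇ = r ω cosθ.
L cosφ = √(L² − r² sin²θ) = 0.040512 m.
|ω_rod| = r ω |cosθ| / √(L² − r² sin²θ) = 0.017·174.6·0.58354/0.040512 = 42.754 rad/s.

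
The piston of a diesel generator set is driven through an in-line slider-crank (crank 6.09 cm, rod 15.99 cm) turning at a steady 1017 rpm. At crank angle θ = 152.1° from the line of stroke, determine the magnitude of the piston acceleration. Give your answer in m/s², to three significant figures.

453

ω = 2π·1017/60 = 106.5 rad/s
x(θ) = r cosθ + √(L² − r² sin²θ); with ω constant, a = ω²·d²x/dθ².
d²x/dθ² = −r cosθ − r²(cos2θ)/√u − r⁴ sin²2θ/(4u^{3/2}),  u = L² − r² sin²θ = 0.0247559 m².
Substituting r = 0.0609 m, L = 0.1599 m, θ = 152.1°: d²x/dθ² = +0.039968 m.
a = ω²·d²x/dθ² = (106.5)²·(+0.039968) = +453.33 m/s²;  |a| = 453.33 m/s².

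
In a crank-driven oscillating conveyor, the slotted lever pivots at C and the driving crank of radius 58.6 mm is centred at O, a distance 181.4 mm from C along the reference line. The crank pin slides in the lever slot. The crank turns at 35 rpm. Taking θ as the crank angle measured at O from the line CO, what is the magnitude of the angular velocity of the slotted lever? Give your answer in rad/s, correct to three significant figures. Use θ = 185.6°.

ω = 3.665 rad/s (from 35 rpm).
Crank pin A relative to C: A = (d + r cosθ, r sinθ); lever angle φ = atan2(r sinθ, d + r cosθ).
Differentiating tanφ: φ̇ = rω(d cosθ + r)/(d² + r² + 2dr cosθ).
d² + r² + 2dr cosθ = |CA|² = 0.0151813 m²;  d cosθ + r = -0.12193 m.
|ω_lever| = |0.0586·3.665·-0.12193| / 0.0151813 = 1.7251 rad/s.

1.73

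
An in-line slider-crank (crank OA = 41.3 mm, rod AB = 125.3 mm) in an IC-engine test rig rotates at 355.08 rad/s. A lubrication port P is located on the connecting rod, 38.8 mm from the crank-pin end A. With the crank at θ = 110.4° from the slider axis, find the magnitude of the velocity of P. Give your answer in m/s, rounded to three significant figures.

ω = 355.1 rad/s.  Crank-pin speed |V_A| = rω = 14.665 m/s, perpendicular to OA.
Rod angle: sinφ = −(r/L) sinθ ⇒ φ = -17.995°; ω_rod = −rω cosθ/√(L²−r²sin²θ) = +42.894 rad/s.
V_P = V_A + ω_rod × AP, with AP = 0.0388 m along the rod.
Components: V_Px = −rω sinθ − a·ω_rod·sinφ = -13.231 m/s;  V_Py = rω cosθ + a·ω_rod·cosφ = -3.5289 m/s.
|V_P| = √(V_Px² + V_Py²) = 13.693 m/s.

13.7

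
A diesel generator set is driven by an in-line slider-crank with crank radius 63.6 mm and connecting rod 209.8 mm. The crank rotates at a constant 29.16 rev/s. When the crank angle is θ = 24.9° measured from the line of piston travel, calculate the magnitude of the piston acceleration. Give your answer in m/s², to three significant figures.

2370

ω = 2π·29.2 = 183.2 rad/s
x(θ) = r cosθ + √(L² − r² sin²θ); with ω constant, a = ω²·d²x/dθ².
d²x/dθ² = −r cosθ − r²(cos2θ)/√u − r⁴ sin²2θ/(4u^{3/2}),  u = L² − r² sin²θ = 0.043299 m².
Substituting r = 0.0636 m, L = 0.2098 m, θ = 24.9°: d²x/dθ² = -0.0705 m.
a = ω²·d²x/dθ² = (183.2)²·(-0.0705) = -2366.6 m/s²;  |a| = 2366.6 m/s².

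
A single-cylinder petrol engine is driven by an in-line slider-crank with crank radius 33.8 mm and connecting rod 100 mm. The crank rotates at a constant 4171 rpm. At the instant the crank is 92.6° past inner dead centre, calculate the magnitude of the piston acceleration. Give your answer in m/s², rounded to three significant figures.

ω = 2π·4171/60 = 436.8 rad/s
x(θ) = r cosθ + √(L² − r² sin²θ); with ω constant, a = ω²·d²x/dθ².
d²x/dθ² = −r cosθ − r²(cos2θ)/√u − r⁴ sin²2θ/(4u^{3/2}),  u = L² − r² sin²θ = 0.00885991 m².
Substituting r = 0.0338 m, L = 0.1 m, θ = 92.6°: d²x/dθ² = +0.013617 m.
a = ω²·d²x/dθ² = (436.8)²·(+0.013617) = +2597.9 m/s²;  |a| = 2597.9 m/s².

2600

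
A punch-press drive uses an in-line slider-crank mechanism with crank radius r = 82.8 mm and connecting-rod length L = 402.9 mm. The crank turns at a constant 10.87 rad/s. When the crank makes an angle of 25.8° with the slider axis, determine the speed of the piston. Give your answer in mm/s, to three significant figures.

464

ω = 10.87 rad/s
For an in-line slider-crank, x = r cosθ + √(L² − r² sin²θ), so v = −rω sinθ·[1 + r cosθ/√(L² − r² sin²θ)].
With r = 0.0828 m, L = 0.4029 m, θ = 25.8°: √(L² − r² sin²θ) = 0.40129 m.
v = −0.0828·10.87·0.43523·[1 + 0.0828·0.90032/0.40129] = -0.46449 m/s.
|v| = 0.46449 m/s = 464.49 mm/s.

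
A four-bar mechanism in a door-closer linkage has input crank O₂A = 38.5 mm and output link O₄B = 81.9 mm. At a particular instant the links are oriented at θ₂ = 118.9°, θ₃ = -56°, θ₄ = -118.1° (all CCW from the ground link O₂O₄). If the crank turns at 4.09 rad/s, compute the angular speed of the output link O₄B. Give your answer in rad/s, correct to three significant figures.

0.193

ω₂ = 4.09 rad/s
Differentiating the loop-closure r₂e^{iθ₂}+r₃e^{iθ₃}=r₁+r₄e^{iθ₄} gives r₂ω₂e^{iθ₂}+r₃ω₃e^{iθ₃}=r₄ω₄e^{iθ₄}.
Eliminating the other unknown: ω₄ = r₂ω₂ sin(θ₂−θ₃) / [r₄ sin(θ₄−θ₃)].
Numerator sine = +0.08889; denominator sine = -0.88377.
Result = 0.0385·4.09·(+0.08889) / (0.0819·(-0.88377)) = -0.19339 rad/s; magnitude 0.19339 rad/s.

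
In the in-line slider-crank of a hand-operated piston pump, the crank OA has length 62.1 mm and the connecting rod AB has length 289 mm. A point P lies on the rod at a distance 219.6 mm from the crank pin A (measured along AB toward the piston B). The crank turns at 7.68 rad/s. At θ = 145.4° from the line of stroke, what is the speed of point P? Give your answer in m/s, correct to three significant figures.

0.252

ω = 7.68 rad/s.  Crank-pin speed |V_A| = rω = 0.47693 m/s, perpendicular to OA.
Rod angle: sinφ = −(r/L) sinθ ⇒ φ = -7.009°; ω_rod = −rω cosθ/√(L²−r²sin²θ) = +1.3686 rad/s.
V_P = V_A + ω_rod × AP, with AP = 0.2196 m along the rod.
Components: V_Px = −rω sinθ − a·ω_rod·sinφ = -0.23415 m/s;  V_Py = rω cosθ + a·ω_rod·cosφ = -0.094273 m/s.
|V_P| = √(V_Px² + V_Py²) = 0.25241 m/s.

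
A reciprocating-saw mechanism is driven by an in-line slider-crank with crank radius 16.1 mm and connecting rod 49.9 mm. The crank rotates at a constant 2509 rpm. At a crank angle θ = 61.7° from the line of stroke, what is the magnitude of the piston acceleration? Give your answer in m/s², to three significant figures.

328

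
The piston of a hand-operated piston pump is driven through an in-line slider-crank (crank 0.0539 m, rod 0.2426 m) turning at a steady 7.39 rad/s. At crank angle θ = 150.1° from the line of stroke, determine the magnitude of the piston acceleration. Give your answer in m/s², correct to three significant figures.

2.21

ω = 7.39 rad/s
x(θ) = r cosθ + √(L² − r² sin²θ); with ω constant, a = ω²·d²x/dθ².
d²x/dθ² = −r cosθ − r²(cos2θ)/√u − r⁴ sin²2θ/(4u^{3/2}),  u = L² − r² sin²θ = 0.0581328 m².
Substituting r = 0.0539 m, L = 0.2426 m, θ = 150.1°: d²x/dθ² = +0.040552 m.
a = ω²·d²x/dθ² = (7.39)²·(+0.040552) = +2.2146 m/s²;  |a| = 2.2146 m/s².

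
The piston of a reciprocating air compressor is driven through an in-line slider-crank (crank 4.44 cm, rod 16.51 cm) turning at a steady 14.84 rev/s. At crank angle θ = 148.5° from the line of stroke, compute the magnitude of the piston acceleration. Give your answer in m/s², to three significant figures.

ω = 2π·14.8 = 93.24 rad/s
x(θ) = r cosθ + √(L² − r² sin²θ); with ω constant, a = ω²·d²x/dθ².
d²x/dθ² = −r cosθ − r²(cos2θ)/√u − r⁴ sin²2θ/(4u^{3/2}),  u = L² − r² sin²θ = 0.0267198 m².
Substituting r = 0.0444 m, L = 0.1651 m, θ = 148.5°: d²x/dθ² = +0.032205 m.
a = ω²·d²x/dθ² = (93.24)²·(+0.032205) = +280 m/s²;  |a| = 280 m/s².

280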